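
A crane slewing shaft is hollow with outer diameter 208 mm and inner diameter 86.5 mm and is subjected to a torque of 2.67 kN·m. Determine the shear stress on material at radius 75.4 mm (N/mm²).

1.13 N/mm²

J = π(d_o⁴ − d_i⁴)/32 = π(0.208⁴ − 0.0865⁴)/32 = 1.783×10^-4 m⁴.
Shear stress varies linearly with radius: τ = T·r/J = 2670 × 0.0754 / 1.783×10^-4 = 1.129×10^6 Pa.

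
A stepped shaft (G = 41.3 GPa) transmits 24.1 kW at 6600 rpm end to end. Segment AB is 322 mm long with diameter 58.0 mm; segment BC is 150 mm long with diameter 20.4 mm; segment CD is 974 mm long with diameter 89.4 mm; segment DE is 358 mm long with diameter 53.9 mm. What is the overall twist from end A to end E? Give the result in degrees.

ω = 2π·6600/60 = 691.2 rad/s, so T = P/ω = 24.1×10³ / 691.2 = 34.87 N·m.
J_AB = π(0.0580)⁴/32 = 1.11×10^-6 m⁴; J_BC = π(0.0204)⁴/32 = 1.70×10^-8 m⁴; J_CD = π(0.0894)⁴/32 = 6.27×10^-6 m⁴; J_DE = π(0.0539)⁴/32 = 8.29×10^-7 m⁴.
θ = (T/G)·Σ L_i/J_i = (34.87/41.3×10⁹)·(0.322/1.11×10^-6 + 0.150/1.70×10^-8 + 0.974/6.27×10^-6 + 0.358/8.29×10^-7) = 8.189×10^-3 rad.

0.469°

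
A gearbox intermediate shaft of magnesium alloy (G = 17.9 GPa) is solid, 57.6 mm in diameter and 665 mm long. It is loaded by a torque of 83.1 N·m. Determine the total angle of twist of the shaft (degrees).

0.164°

J = πd⁴/32 = π(0.0576)⁴/32 = 1.081×10^-6 m⁴.
θ = T·L/(G·J) = 83.10 × 0.665 / (17.9×10⁹ × 1.081×10^-6) = 2.857×10^-3 rad.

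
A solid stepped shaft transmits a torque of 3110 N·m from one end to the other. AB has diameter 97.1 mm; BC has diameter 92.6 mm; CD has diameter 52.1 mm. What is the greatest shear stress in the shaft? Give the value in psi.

Under the same torque, τ_max = 16T/(πd³) is largest where d is smallest — segment CD (d = 52.1 mm).
τ_max = 16·3110/(π·(0.0521)³) = 1.120×10^8 Pa.

16200 psi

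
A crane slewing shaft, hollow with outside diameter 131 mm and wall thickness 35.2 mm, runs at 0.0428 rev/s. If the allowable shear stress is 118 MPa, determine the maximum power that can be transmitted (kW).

13.4 kW

J = π(d_o⁴ − d_i⁴)/32 = π(0.131⁴ − 0.0606⁴)/32 = 2.759×10^-5 m⁴.
T_max = τ_allow·J/r = 1.18×10^8 × 2.759×10^-5 / 0.0655 = 49700 N·m.
ω = 2π·0.0428 = 0.2689 rad/s, so P_max = T_max·ω = 1.337×10^4 W.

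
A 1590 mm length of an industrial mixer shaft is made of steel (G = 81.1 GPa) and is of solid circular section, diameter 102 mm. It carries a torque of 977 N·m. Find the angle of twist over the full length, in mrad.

J = πd⁴/32 = π(0.102)⁴/32 = 1.063×10^-5 m⁴.
θ = T·L/(G·J) = 977.0 × 1.59 / (81.1×10⁹ × 1.063×10^-5) = 1.802×10^-3 rad.

1.80 mrad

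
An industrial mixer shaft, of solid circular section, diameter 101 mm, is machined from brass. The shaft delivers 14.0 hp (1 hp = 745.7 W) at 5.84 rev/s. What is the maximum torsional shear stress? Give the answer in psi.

204 psi

ω = 2π·5.84 = 36.69 rad/s, so T = P/ω = 14.0×745.7 / 36.69 = 284.5 N·m.
J = πd⁴/32 = π(0.101)⁴/32 = 1.022×10^-5 m⁴.
τ_max = T·r/J = 284.5 × 0.0505 / 1.022×10^-5 = 1.406×10^6 Pa.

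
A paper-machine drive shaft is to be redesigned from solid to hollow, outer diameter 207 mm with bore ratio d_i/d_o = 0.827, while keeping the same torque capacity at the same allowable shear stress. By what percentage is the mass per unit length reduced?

Equal τ_max and T ⇒ the solid shaft needs d_s³ = d_o³(1−k⁴), so d_s = 207·(1−0.827⁴)^(1/3) = 167.8 mm.
Area ratio A_h/A_s = d_o²(1−k²)/d_s² = (1−k²)/(1−k⁴)^(2/3) = 0.4813.
Mass saving = 1 − 0.4813 = 51.9 %.

51.9 %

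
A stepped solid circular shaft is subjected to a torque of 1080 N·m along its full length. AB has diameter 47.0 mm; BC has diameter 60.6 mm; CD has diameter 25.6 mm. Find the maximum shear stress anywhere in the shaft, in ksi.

Under the same torque, τ_max = 16T/(πd³) is largest where d is smallest — segment CD (d = 25.6 mm).
τ_max = 16·1080/(π·(0.0256)³) = 3.278×10^8 Pa.

47.6 ksi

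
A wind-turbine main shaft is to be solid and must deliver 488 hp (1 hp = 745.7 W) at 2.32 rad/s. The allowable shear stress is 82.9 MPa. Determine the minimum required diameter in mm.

ω = 2.32 rad/s, so T = P/ω = 488×745.7 / 2.320 = 156900 N·m.
For a solid shaft τ_max = 16T/(πd³), so d = (16T/(π τ_allow))^(1/3) = (16·156900/(π·8.29×10^7))^(1/3) = 0.2128 m.

213 mm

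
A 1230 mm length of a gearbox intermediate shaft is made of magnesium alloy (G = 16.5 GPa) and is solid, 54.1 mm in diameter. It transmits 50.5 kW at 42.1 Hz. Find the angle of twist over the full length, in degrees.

ω = 2π·42.1 = 264.5 rad/s, so T = P/ω = 50.5×10³ / 264.5 = 190.9 N·m.
J = πd⁴/32 = π(0.0541)⁴/32 = 8.410×10^-7 m⁴.
θ = T·L/(G·J) = 190.9 × 1.23 / (16.5×10⁹ × 8.410×10^-7) = 0.01692 rad.

0.970°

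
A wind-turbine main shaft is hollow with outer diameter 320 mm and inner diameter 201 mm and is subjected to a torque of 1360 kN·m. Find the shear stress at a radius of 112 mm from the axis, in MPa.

175 MPa

J = π(d_o⁴ − d_i⁴)/32 = π(0.320⁴ − 0.201⁴)/32 = 8.692×10^-4 m⁴.
Shear stress varies linearly with radius: τ = T·r/J = 1.360e6 × 0.112 / 8.692×10^-4 = 1.752×10^8 Pa.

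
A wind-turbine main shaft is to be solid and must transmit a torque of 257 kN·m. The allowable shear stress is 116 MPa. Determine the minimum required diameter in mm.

224 mm

For a solid shaft τ_max = 16T/(πd³), so d = (16T/(π τ_allow))^(1/3) = (16·257000/(π·1.16×10^8))^(1/3) = 0.2243 m.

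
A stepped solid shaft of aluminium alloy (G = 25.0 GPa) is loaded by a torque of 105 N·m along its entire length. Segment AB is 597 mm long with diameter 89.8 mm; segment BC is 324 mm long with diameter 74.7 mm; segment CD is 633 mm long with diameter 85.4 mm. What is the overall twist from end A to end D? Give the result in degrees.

0.0772°

J_AB = π(0.0898)⁴/32 = 6.38×10^-6 m⁴; J_BC = π(0.0747)⁴/32 = 3.06×10^-6 m⁴; J_CD = π(0.0854)⁴/32 = 5.22×10^-6 m⁴.
θ = (T/G)·Σ L_i/J_i = (105.0/25.0×10⁹)·(0.597/6.38×10^-6 + 0.324/3.06×10^-6 + 0.633/5.22×10^-6) = 1.347×10^-3 rad.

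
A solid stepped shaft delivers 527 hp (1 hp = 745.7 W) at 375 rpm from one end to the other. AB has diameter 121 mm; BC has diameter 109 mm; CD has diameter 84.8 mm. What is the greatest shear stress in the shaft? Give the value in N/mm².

ω = 2π·375/60 = 39.27 rad/s, so T = P/ω = 527×745.7 / 39.27 = 10010 N·m.
Under the same torque, τ_max = 16T/(πd³) is largest where d is smallest — segment CD (d = 84.8 mm).
τ_max = 16·10010/(π·(0.0848)³) = 8.358×10^7 Pa.

83.6 N/mm²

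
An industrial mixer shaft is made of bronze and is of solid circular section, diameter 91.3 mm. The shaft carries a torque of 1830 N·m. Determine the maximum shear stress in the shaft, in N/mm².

12.2 N/mm²

J = πd⁴/32 = π(0.0913)⁴/32 = 6.822×10^-6 m⁴.
τ_max = T·r/J = 1830 × 0.0456 / 6.822×10^-6 = 1.225×10^7 Pa.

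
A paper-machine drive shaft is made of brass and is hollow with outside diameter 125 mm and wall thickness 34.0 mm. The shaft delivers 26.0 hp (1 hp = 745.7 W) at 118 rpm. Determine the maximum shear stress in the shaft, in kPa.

ω = 2π·118/60 = 12.36 rad/s, so T = P/ω = 26.0×745.7 / 12.36 = 1569 N·m.
J = π(d_o⁴ − d_i⁴)/32 = π(0.125⁴ − 0.0570⁴)/32 = 2.293×10^-5 m⁴.
τ_max = T·r/J = 1569 × 0.0625 / 2.293×10^-5 = 4.276×10^6 Pa.

4280 kPa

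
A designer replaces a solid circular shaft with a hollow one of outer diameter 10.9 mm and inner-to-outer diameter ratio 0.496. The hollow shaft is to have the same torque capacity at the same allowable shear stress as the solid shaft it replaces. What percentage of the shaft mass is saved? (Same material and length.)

Equal τ_max and T ⇒ the solid shaft needs d_s³ = d_o³(1−k⁴), so d_s = 10.9·(1−0.496⁴)^(1/3) = 10.68 mm.
Area ratio A_h/A_s = d_o²(1−k²)/d_s² = (1−k²)/(1−k⁴)^(2/3) = 0.7860.
Mass saving = 1 − 0.7860 = 21.4 %.

21.4 %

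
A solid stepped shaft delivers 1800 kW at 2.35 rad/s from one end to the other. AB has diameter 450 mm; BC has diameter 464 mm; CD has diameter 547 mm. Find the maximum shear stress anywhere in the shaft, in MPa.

ω = 2.35 rad/s, so T = P/ω = 1800×10³ / 2.350 = 766000 N·m.
Under the same torque, τ_max = 16T/(πd³) is largest where d is smallest — segment AB (d = 450 mm).
τ_max = 16·766000/(π·(0.450)³) = 4.281×10^7 Pa.

42.8 MPa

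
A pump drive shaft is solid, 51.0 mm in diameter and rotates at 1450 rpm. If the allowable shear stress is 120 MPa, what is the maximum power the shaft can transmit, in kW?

J = πd⁴/32 = π(0.0510)⁴/32 = 6.642×10^-7 m⁴.
T_max = τ_allow·J/r = 1.20×10^8 × 6.642×10^-7 / 0.0255 = 3126 N·m.
ω = 2π·1450/60 = 151.8 rad/s, so P_max = T_max·ω = 4.746×10^5 W.

475 kW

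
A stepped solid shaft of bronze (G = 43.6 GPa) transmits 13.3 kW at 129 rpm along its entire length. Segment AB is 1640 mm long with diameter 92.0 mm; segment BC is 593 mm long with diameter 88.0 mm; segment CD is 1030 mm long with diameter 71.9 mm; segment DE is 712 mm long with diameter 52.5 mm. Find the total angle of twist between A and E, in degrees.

ω = 2π·129/60 = 13.51 rad/s, so T = P/ω = 13.3×10³ / 13.51 = 984.5 N·m.
J_AB = π(0.0920)⁴/32 = 7.03×10^-6 m⁴; J_BC = π(0.0880)⁴/32 = 5.89×10^-6 m⁴; J_CD = π(0.0719)⁴/32 = 2.62×10^-6 m⁴; J_DE = π(0.0525)⁴/32 = 7.46×10^-7 m⁴.
θ = (T/G)·Σ L_i/J_i = (984.5/43.6×10⁹)·(1.64/7.03×10^-6 + 0.593/5.89×10^-6 + 1.03/2.62×10^-6 + 0.712/7.46×10^-7) = 0.03796 rad.

2.18°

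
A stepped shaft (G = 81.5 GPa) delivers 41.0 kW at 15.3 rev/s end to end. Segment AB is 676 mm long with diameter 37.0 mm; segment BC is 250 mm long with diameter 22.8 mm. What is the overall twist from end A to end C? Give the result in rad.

0.0685 rad

ω = 2π·15.3 = 96.13 rad/s, so T = P/ω = 41.0×10³ / 96.13 = 426.5 N·m.
J_AB = π(0.0370)⁴/32 = 1.84×10^-7 m⁴; J_BC = π(0.0228)⁴/32 = 2.65×10^-8 m⁴.
θ = (T/G)·Σ L_i/J_i = (426.5/81.5×10⁹)·(0.676/1.84×10^-7 + 0.250/2.65×10^-8) = 0.06854 rad.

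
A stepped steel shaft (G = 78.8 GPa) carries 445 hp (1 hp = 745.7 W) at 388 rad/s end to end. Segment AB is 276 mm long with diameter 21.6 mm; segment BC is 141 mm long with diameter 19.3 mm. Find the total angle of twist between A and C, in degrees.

ω = 388 rad/s, so T = P/ω = 445×745.7 / 388.0 = 855.2 N·m.
J_AB = π(0.0216)⁴/32 = 2.14×10^-8 m⁴; J_BC = π(0.0193)⁴/32 = 1.36×10^-8 m⁴.
θ = (T/G)·Σ L_i/J_i = (855.2/78.8×10⁹)·(0.276/2.14×10^-8 + 0.141/1.36×10^-8) = 0.2525 rad.

14.5°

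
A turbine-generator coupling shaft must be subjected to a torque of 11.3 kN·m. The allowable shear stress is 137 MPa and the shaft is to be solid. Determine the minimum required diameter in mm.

74.9 mm

For a solid shaft τ_max = 16T/(πd³), so d = (16T/(π τ_allow))^(1/3) = (16·11300/(π·1.37×10^8))^(1/3) = 0.07489 m.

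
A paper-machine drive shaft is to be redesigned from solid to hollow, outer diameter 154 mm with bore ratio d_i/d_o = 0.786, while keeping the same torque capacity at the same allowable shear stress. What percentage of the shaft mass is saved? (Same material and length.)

Equal τ_max and T ⇒ the solid shaft needs d_s³ = d_o³(1−k⁴), so d_s = 154·(1−0.786⁴)^(1/3) = 131.2 mm.
Area ratio A_h/A_s = d_o²(1−k²)/d_s² = (1−k²)/(1−k⁴)^(2/3) = 0.5266.
Mass saving = 1 − 0.5266 = 47.3 %.

47.3 %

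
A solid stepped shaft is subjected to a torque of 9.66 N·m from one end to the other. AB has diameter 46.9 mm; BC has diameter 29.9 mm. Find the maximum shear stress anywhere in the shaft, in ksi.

Under the same torque, τ_max = 16T/(πd³) is largest where d is smallest — segment BC (d = 29.9 mm).
τ_max = 16·9.660/(π·(0.0299)³) = 1.840×10^6 Pa.

0.267 ksi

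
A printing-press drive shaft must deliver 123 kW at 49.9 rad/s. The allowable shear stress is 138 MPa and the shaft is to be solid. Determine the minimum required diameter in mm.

ω = 49.9 rad/s, so T = P/ω = 123×10³ / 49.90 = 2465 N·m.
For a solid shaft τ_max = 16T/(πd³), so d = (16T/(π τ_allow))^(1/3) = (16·2465/(π·1.38×10^8))^(1/3) = 0.04497 m.

45.0 mm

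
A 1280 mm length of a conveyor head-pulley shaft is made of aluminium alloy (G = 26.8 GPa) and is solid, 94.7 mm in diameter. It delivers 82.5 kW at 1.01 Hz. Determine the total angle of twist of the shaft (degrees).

4.51°

ω = 2π·1.01 = 6.346 rad/s, so T = P/ω = 82.5×10³ / 6.346 = 13000 N·m.
J = πd⁴/32 = π(0.0947)⁴/32 = 7.896×10^-6 m⁴.
θ = T·L/(G·J) = 13000 × 1.28 / (26.8×10⁹ × 7.896×10^-6) = 0.07864 rad.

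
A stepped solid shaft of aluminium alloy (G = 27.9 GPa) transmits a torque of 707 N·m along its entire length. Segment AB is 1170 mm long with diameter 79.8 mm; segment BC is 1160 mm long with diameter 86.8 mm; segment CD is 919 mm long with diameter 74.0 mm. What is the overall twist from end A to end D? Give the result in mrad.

20.6 mrad

J_AB = π(0.0798)⁴/32 = 3.98×10^-6 m⁴; J_BC = π(0.0868)⁴/32 = 5.57×10^-6 m⁴; J_CD = π(0.0740)⁴/32 = 2.94×10^-6 m⁴.
θ = (T/G)·Σ L_i/J_i = (707.0/27.9×10⁹)·(1.17/3.98×10^-6 + 1.16/5.57×10^-6 + 0.919/2.94×10^-6) = 0.02063 rad.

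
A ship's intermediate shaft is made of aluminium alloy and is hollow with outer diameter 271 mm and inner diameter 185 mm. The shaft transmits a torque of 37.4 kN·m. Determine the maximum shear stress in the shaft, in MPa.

J = π(d_o⁴ − d_i⁴)/32 = π(0.271⁴ − 0.185⁴)/32 = 4.145×10^-4 m⁴.
τ_max = T·r/J = 37400 × 0.136 / 4.145×10^-4 = 1.223×10^7 Pa.

12.2 MPa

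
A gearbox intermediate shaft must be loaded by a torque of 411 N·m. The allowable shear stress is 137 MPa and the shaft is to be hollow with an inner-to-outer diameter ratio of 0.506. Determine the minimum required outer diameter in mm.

For a hollow shaft with d_i/d_o = 0.506: τ_max = 16T/(π d_o³ (1−k⁴)), so d_o = [16T/(π τ_allow (1−k⁴))]^(1/3) = [16·411.0/(π·1.37×10^8·0.9344)]^(1/3) = 0.02538 m.

25.4 mm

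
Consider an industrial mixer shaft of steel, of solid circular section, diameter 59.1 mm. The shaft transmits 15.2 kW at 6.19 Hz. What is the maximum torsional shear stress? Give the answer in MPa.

ω = 2π·6.19 = 38.89 rad/s, so T = P/ω = 15.2×10³ / 38.89 = 390.8 N·m.
J = πd⁴/32 = π(0.0591)⁴/32 = 1.198×10^-6 m⁴.
τ_max = T·r/J = 390.8 × 0.0295 / 1.198×10^-6 = 9.642×10^6 Pa.

9.64 MPa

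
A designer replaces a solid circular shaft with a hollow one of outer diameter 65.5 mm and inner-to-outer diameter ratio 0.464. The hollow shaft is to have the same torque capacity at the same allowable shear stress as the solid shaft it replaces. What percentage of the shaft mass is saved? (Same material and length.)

Equal τ_max and T ⇒ the solid shaft needs d_s³ = d_o³(1−k⁴), so d_s = 65.5·(1−0.464⁴)^(1/3) = 64.47 mm.
Area ratio A_h/A_s = d_o²(1−k²)/d_s² = (1−k²)/(1−k⁴)^(2/3) = 0.8099.
Mass saving = 1 − 0.8099 = 19.0 %.

19.0 %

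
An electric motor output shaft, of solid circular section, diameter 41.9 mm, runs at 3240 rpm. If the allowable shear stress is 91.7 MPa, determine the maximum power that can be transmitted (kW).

J = πd⁴/32 = π(0.0419)⁴/32 = 3.026×10^-7 m⁴.
T_max = τ_allow·J/r = 9.17×10^7 × 3.026×10^-7 / 0.0209 = 1324 N·m.
ω = 2π·3240/60 = 339.3 rad/s, so P_max = T_max·ω = 4.494×10^5 W.

449 kW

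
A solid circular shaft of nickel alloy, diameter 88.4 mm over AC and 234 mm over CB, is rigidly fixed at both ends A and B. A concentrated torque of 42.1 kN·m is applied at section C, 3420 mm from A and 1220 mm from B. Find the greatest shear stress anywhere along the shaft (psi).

2410 psi

Compatibility: T_A·a/J_AC = T_B·b/J_CB with T_A + T_B = T₀.
J_AC = 6.00×10^-6 m⁴, J_CB = 2.94×10^-4 m⁴, so T_A = T₀·(J_AC/a)/((J_AC/a)+(J_CB/b)) = 303.7 N·m, T_B = 41800 N·m.
τ in each portion: τ_AC = 2.24×10^6 Pa, τ_CB = 1.66×10^7 Pa; maximum is in CB.
τ_max = T_CB·r/J = 41800·0.117/2.94×10^-4 = 1.661×10^7 Pa.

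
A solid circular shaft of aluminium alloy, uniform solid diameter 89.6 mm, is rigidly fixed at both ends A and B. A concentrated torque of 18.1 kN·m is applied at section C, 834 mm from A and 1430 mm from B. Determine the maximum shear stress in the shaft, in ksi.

With uniform GJ and both ends fixed, compatibility θ_AC = θ_CB gives T_A·a = T_B·b, together with T_A + T_B = T₀.
T_A = T₀·b/(a+b) = 18100·1430/2264 = 11430 N·m; T_B = 6668 N·m.
τ in each portion: τ_AC = 8.09×10^7 Pa, τ_CB = 4.72×10^7 Pa; maximum is in AC.
τ_max = T_AC·r/J = 11430·0.0448/6.33×10^-6 = 8.094×10^7 Pa.

11.7 ksi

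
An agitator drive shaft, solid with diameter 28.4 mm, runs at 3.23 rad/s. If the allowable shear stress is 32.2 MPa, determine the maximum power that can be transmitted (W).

J = πd⁴/32 = π(0.0284)⁴/32 = 6.387×10^-8 m⁴.
T_max = τ_allow·J/r = 3.22×10^7 × 6.387×10^-8 / 0.0142 = 144.8 N·m.
ω = 3.23 rad/s, so P_max = T_max·ω = 467.8 W.

468 W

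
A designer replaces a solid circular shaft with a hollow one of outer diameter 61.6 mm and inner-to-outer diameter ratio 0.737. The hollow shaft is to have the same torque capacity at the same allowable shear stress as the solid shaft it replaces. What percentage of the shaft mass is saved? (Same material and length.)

42.3 %

Equal τ_max and T ⇒ the solid shaft needs d_s³ = d_o³(1−k⁴), so d_s = 61.6·(1−0.737⁴)^(1/3) = 54.82 mm.
Area ratio A_h/A_s = d_o²(1−k²)/d_s² = (1−k²)/(1−k⁴)^(2/3) = 0.5767.
Mass saving = 1 − 0.5767 = 42.3 %.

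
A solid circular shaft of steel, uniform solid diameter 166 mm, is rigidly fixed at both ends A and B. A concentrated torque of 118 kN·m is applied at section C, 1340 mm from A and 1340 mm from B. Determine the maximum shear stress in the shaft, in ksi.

With uniform GJ and both ends fixed, compatibility θ_AC = θ_CB gives T_A·a = T_B·b, together with T_A + T_B = T₀.
T_A = T₀·b/(a+b) = 118000·1340/2680 = 59000 N·m; T_B = 59000 N·m.
τ in each portion: τ_AC = 6.57×10^7 Pa, τ_CB = 6.57×10^7 Pa; maximum is in AC.
τ_max = T_AC·r/J = 59000·0.0830/7.45×10^-5 = 6.569×10^7 Pa.

9.53 ksi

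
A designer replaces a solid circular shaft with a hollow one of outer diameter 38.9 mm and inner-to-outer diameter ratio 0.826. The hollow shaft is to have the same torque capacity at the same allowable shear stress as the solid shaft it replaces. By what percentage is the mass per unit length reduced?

51.8 %

Equal τ_max and T ⇒ the solid shaft needs d_s³ = d_o³(1−k⁴), so d_s = 38.9·(1−0.826⁴)^(1/3) = 31.57 mm.
Area ratio A_h/A_s = d_o²(1−k²)/d_s² = (1−k²)/(1−k⁴)^(2/3) = 0.4824.
Mass saving = 1 − 0.4824 = 51.8 %.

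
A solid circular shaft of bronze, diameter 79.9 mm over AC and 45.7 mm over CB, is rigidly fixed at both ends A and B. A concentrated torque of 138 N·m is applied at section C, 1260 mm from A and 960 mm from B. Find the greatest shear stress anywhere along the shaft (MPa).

1.21 MPa

Compatibility: T_A·a/J_AC = T_B·b/J_CB with T_A + T_B = T₀.
J_AC = 4.00×10^-6 m⁴, J_CB = 4.28×10^-7 m⁴, so T_A = T₀·(J_AC/a)/((J_AC/a)+(J_CB/b)) = 121.0 N·m, T_B = 17.00 N·m.
τ in each portion: τ_AC = 1.21×10^6 Pa, τ_CB = 9.07×10^5 Pa; maximum is in AC.
τ_max = T_AC·r/J = 121.0·0.0399/4.00×10^-6 = 1.208×10^6 Pa.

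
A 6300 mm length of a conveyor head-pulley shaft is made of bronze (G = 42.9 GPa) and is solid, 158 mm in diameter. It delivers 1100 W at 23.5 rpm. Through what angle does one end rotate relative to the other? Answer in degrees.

ω = 2π·23.5/60 = 2.461 rad/s, so T = P/ω = 1100 / 2.461 = 447.0 N·m.
J = πd⁴/32 = π(0.158)⁴/32 = 6.118×10^-5 m⁴.
θ = T·L/(G·J) = 447.0 × 6.30 / (42.9×10⁹ × 6.118×10^-5) = 1.073×10^-3 rad.

0.0615°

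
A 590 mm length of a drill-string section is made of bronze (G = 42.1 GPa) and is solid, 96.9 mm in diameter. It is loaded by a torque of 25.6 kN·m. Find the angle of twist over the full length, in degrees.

J = πd⁴/32 = π(0.0969)⁴/32 = 8.656×10^-6 m⁴.
θ = T·L/(G·J) = 25600 × 0.590 / (42.1×10⁹ × 8.656×10^-6) = 0.04145 rad.

2.37°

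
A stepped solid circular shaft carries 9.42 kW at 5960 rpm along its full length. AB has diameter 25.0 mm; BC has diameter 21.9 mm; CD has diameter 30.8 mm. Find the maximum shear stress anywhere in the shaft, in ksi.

ω = 2π·5960/60 = 624.1 rad/s, so T = P/ω = 9.42×10³ / 624.1 = 15.09 N·m.
Under the same torque, τ_max = 16T/(πd³) is largest where d is smallest — segment BC (d = 21.9 mm).
τ_max = 16·15.09/(π·(0.0219)³) = 7.318×10^6 Pa.

1.06 ksi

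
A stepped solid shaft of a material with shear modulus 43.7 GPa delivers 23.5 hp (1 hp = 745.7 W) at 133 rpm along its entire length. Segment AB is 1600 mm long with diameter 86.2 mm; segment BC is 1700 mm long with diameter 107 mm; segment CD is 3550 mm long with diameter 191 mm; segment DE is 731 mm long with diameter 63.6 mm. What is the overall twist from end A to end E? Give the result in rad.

ω = 2π·133/60 = 13.93 rad/s, so T = P/ω = 23.5×745.7 / 13.93 = 1258 N·m.
J_AB = π(0.0862)⁴/32 = 5.42×10^-6 m⁴; J_BC = π(0.107)⁴/32 = 1.29×10^-5 m⁴; J_CD = π(0.191)⁴/32 = 1.31×10^-4 m⁴; J_DE = π(0.0636)⁴/32 = 1.61×10^-6 m⁴.
θ = (T/G)·Σ L_i/J_i = (1258/43.7×10⁹)·(1.60/5.42×10^-6 + 1.70/1.29×10^-5 + 3.55/1.31×10^-4 + 0.731/1.61×10^-6) = 0.02619 rad.

0.0262 rad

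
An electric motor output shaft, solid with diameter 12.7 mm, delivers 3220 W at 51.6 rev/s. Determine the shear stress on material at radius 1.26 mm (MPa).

4.90 MPa

ω = 2π·51.6 = 324.2 rad/s, so T = P/ω = 3220 / 324.2 = 9.932 N·m.
J = πd⁴/32 = π(0.0127)⁴/32 = 2.554×10^-9 m⁴.
Shear stress varies linearly with radius: τ = T·r/J = 9.932 × 0.00126 / 2.554×10^-9 = 4.900×10^6 Pa.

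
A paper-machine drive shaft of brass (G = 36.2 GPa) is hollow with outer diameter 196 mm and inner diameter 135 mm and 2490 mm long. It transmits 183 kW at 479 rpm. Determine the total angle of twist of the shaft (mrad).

ω = 2π·479/60 = 50.16 rad/s, so T = P/ω = 183×10³ / 50.16 = 3648 N·m.
J = π(d_o⁴ − d_i⁴)/32 = π(0.196⁴ − 0.135⁴)/32 = 1.123×10^-4 m⁴.
θ = T·L/(G·J) = 3648 × 2.49 / (36.2×10⁹ × 1.123×10^-4) = 2.235×10^-3 rad.

2.24 mrad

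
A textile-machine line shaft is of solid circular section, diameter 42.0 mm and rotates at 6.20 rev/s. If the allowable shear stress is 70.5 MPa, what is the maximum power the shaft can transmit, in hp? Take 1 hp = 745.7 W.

J = πd⁴/32 = π(0.0420)⁴/32 = 3.055×10^-7 m⁴.
T_max = τ_allow·J/r = 7.05×10^7 × 3.055×10^-7 / 0.0210 = 1026 N·m.
ω = 2π·6.20 = 38.96 rad/s, so P_max = T_max·ω = 3.995×10^4 W.

53.6 hp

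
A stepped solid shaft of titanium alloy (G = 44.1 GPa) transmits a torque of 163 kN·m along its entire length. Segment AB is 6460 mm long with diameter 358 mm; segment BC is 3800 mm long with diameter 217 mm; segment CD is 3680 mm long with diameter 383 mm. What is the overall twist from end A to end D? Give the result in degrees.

4.91°

J_AB = π(0.358)⁴/32 = 1.61×10^-3 m⁴; J_BC = π(0.217)⁴/32 = 2.18×10^-4 m⁴; J_CD = π(0.383)⁴/32 = 2.11×10^-3 m⁴.
θ = (T/G)·Σ L_i/J_i = (163000/44.1×10⁹)·(6.46/1.61×10^-3 + 3.80/2.18×10^-4 + 3.68/2.11×10^-3) = 0.08577 rad.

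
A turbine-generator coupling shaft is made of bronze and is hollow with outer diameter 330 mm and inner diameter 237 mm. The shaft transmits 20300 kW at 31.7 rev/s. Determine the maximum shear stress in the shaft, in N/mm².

ω = 2π·31.7 = 199.2 rad/s, so T = P/ω = 20300×10³ / 199.2 = 101900 N·m.
J = π(d_o⁴ − d_i⁴)/32 = π(0.330⁴ − 0.237⁴)/32 = 8.545×10^-4 m⁴.
τ_max = T·r/J = 101900 × 0.165 / 8.545×10^-4 = 1.968×10^7 Pa.

19.7 N/mm²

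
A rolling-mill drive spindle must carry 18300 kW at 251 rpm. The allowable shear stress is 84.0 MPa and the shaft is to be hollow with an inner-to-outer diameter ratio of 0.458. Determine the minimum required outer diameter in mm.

353 mm

ω = 2π·251/60 = 26.28 rad/s, so T = P/ω = 18300×10³ / 26.28 = 696200 N·m.
For a hollow shaft with d_i/d_o = 0.458: τ_max = 16T/(π d_o³ (1−k⁴)), so d_o = [16T/(π τ_allow (1−k⁴))]^(1/3) = [16·696200/(π·8.40×10^7·0.9560)]^(1/3) = 0.3534 m.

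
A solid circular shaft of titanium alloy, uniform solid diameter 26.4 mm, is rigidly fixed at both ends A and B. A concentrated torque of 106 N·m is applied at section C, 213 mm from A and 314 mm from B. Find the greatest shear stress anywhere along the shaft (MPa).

17.5 MPa

With uniform GJ and both ends fixed, compatibility θ_AC = θ_CB gives T_A·a = T_B·b, together with T_A + T_B = T₀.
T_A = T₀·b/(a+b) = 106.0·314/527.0 = 63.16 N·m; T_B = 42.84 N·m.
τ in each portion: τ_AC = 1.75×10^7 Pa, τ_CB = 1.19×10^7 Pa; maximum is in AC.
τ_max = T_AC·r/J = 63.16·0.0132/4.77×10^-8 = 1.748×10^7 Pa.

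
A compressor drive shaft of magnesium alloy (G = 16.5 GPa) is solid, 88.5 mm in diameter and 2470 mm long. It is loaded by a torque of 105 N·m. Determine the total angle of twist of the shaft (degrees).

0.150°

J = πd⁴/32 = π(0.0885)⁴/32 = 6.022×10^-6 m⁴.
θ = T·L/(G·J) = 105.0 × 2.47 / (16.5×10⁹ × 6.022×10^-6) = 2.610×10^-3 rad.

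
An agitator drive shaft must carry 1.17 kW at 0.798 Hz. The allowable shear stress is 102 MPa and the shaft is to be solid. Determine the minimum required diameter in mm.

22.7 mm

ω = 2π·0.798 = 5.014 rad/s, so T = P/ω = 1.17×10³ / 5.014 = 233.3 N·m.
For a solid shaft τ_max = 16T/(πd³), so d = (16T/(π τ_allow))^(1/3) = (16·233.3/(π·1.02×10^8))^(1/3) = 0.02267 m.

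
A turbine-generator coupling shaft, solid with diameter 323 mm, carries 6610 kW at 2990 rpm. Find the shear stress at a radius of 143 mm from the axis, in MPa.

2.83 MPa

ω = 2π·2990/60 = 313.1 rad/s, so T = P/ω = 6610×10³ / 313.1 = 21110 N·m.
J = πd⁴/32 = π(0.323)⁴/32 = 1.069×10^-3 m⁴.
Shear stress varies linearly with radius: τ = T·r/J = 21110 × 0.143 / 1.069×10^-3 = 2.825×10^6 Pa.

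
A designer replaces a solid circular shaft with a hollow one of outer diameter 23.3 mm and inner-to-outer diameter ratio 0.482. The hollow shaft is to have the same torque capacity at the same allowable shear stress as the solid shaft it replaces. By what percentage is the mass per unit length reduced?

20.3 %

Equal τ_max and T ⇒ the solid shaft needs d_s³ = d_o³(1−k⁴), so d_s = 23.3·(1−0.482⁴)^(1/3) = 22.87 mm.
Area ratio A_h/A_s = d_o²(1−k²)/d_s² = (1−k²)/(1−k⁴)^(2/3) = 0.7966.
Mass saving = 1 − 0.7966 = 20.3 %.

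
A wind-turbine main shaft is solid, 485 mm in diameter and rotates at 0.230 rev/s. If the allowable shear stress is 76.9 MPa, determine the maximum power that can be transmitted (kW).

2490 kW

J = πd⁴/32 = π(0.485)⁴/32 = 5.432×10^-3 m⁴.
T_max = τ_allow·J/r = 7.69×10^7 × 5.432×10^-3 / 0.242 = 1.723e6 N·m.
ω = 2π·0.230 = 1.445 rad/s, so P_max = T_max·ω = 2.489×10^6 W.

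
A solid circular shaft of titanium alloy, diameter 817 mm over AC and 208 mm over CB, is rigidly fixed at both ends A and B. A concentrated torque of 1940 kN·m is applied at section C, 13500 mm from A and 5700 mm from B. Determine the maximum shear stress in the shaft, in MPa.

Compatibility: T_A·a/J_AC = T_B·b/J_CB with T_A + T_B = T₀.
J_AC = 0.0437 m⁴, J_CB = 1.84×10^-4 m⁴, so T_A = T₀·(J_AC/a)/((J_AC/a)+(J_CB/b)) = 1.921e6 N·m, T_B = 19110 N·m.
τ in each portion: τ_AC = 1.79×10^7 Pa, τ_CB = 1.08×10^7 Pa; maximum is in AC.
τ_max = T_AC·r/J = 1.921e6·0.408/0.0437 = 1.794×10^7 Pa.

17.9 MPa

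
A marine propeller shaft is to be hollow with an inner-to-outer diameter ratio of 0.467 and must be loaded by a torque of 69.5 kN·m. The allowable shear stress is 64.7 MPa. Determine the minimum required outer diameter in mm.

179 mm

For a hollow shaft with d_i/d_o = 0.467: τ_max = 16T/(π d_o³ (1−k⁴)), so d_o = [16T/(π τ_allow (1−k⁴))]^(1/3) = [16·69500/(π·6.47×10^7·0.9524)]^(1/3) = 0.1791 m.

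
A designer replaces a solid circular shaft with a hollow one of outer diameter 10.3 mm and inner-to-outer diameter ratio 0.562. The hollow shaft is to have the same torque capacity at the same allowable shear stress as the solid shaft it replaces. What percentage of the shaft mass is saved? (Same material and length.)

Equal τ_max and T ⇒ the solid shaft needs d_s³ = d_o³(1−k⁴), so d_s = 10.3·(1−0.562⁴)^(1/3) = 9.945 mm.
Area ratio A_h/A_s = d_o²(1−k²)/d_s² = (1−k²)/(1−k⁴)^(2/3) = 0.7338.
Mass saving = 1 − 0.7338 = 26.6 %.

26.6 %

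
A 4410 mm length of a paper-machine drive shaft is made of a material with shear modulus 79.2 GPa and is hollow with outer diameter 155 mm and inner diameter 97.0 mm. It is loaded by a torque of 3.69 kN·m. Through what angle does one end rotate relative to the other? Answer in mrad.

J = π(d_o⁴ − d_i⁴)/32 = π(0.155⁴ − 0.0970⁴)/32 = 4.798×10^-5 m⁴.
θ = T·L/(G·J) = 3690 × 4.41 / (79.2×10⁹ × 4.798×10^-5) = 4.283×10^-3 rad.

4.28 mrad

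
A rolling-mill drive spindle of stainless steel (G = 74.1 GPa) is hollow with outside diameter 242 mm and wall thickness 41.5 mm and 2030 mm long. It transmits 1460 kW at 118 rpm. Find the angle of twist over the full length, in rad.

0.0118 rad

ω = 2π·118/60 = 12.36 rad/s, so T = P/ω = 1460×10³ / 12.36 = 118200 N·m.
J = π(d_o⁴ − d_i⁴)/32 = π(0.242⁴ − 0.159⁴)/32 = 2.740×10^-4 m⁴.
θ = T·L/(G·J) = 118200 × 2.03 / (74.1×10⁹ × 2.740×10^-4) = 0.01181 rad.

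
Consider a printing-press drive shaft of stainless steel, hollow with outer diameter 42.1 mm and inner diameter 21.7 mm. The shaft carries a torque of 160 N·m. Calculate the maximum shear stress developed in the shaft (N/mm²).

11.7 N/mm²

J = π(d_o⁴ − d_i⁴)/32 = π(0.0421⁴ − 0.0217⁴)/32 = 2.866×10^-7 m⁴.
τ_max = T·r/J = 160.0 × 0.0210 / 2.866×10^-7 = 1.175×10^7 Pa.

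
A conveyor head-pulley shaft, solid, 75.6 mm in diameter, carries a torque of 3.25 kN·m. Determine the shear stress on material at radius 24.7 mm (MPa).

25.0 MPa

J = πd⁴/32 = π(0.0756)⁴/32 = 3.207×10^-6 m⁴.
Shear stress varies linearly with radius: τ = T·r/J = 3250 × 0.0247 / 3.207×10^-6 = 2.503×10^7 Pa.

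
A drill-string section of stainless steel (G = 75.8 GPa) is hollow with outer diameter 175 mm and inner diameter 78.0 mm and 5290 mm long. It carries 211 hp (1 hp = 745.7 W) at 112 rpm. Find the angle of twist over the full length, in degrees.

ω = 2π·112/60 = 11.73 rad/s, so T = P/ω = 211×745.7 / 11.73 = 13420 N·m.
J = π(d_o⁴ − d_i⁴)/32 = π(0.175⁴ − 0.0780⁴)/32 = 8.844×10^-5 m⁴.
θ = T·L/(G·J) = 13420 × 5.29 / (75.8×10⁹ × 8.844×10^-5) = 0.01059 rad.

0.607°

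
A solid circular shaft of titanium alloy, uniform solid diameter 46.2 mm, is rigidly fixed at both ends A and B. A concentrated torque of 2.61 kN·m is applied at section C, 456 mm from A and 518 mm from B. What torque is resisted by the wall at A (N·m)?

1390 N·m

With uniform GJ and both ends fixed, compatibility θ_AC = θ_CB gives T_A·a = T_B·b, together with T_A + T_B = T₀.
T_A = T₀·b/(a+b) = 2610·518/974.0 = 1388 N·m; T_B = 1222 N·m.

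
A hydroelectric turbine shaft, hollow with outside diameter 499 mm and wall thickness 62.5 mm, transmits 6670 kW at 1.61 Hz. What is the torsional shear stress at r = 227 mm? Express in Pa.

3.59e7 Pa

ω = 2π·1.61 = 10.12 rad/s, so T = P/ω = 6670×10³ / 10.12 = 659400 N·m.
J = π(d_o⁴ − d_i⁴)/32 = π(0.499⁴ − 0.374⁴)/32 = 4.166×10^-3 m⁴.
Shear stress varies linearly with radius: τ = T·r/J = 659400 × 0.227 / 4.166×10^-3 = 3.593×10^7 Pa.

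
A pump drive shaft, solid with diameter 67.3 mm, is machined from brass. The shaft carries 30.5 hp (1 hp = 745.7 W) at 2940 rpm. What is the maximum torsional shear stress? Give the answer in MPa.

ω = 2π·2940/60 = 307.9 rad/s, so T = P/ω = 30.5×745.7 / 307.9 = 73.87 N·m.
J = πd⁴/32 = π(0.0673)⁴/32 = 2.014×10^-6 m⁴.
τ_max = T·r/J = 73.87 × 0.0336 / 2.014×10^-6 = 1.234×10^6 Pa.

1.23 MPa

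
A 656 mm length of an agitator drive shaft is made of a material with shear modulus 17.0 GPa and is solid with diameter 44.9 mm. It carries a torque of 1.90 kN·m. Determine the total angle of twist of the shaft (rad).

J = πd⁴/32 = π(0.0449)⁴/32 = 3.990×10^-7 m⁴.
θ = T·L/(G·J) = 1900 × 0.656 / (17.0×10⁹ × 3.990×10^-7) = 0.1837 rad.

0.184 rad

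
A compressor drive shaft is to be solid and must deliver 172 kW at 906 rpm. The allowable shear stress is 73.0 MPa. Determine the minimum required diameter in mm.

ω = 2π·906/60 = 94.88 rad/s, so T = P/ω = 172×10³ / 94.88 = 1813 N·m.
For a solid shaft τ_max = 16T/(πd³), so d = (16T/(π τ_allow))^(1/3) = (16·1813/(π·7.30×10^7))^(1/3) = 0.05020 m.

50.2 mm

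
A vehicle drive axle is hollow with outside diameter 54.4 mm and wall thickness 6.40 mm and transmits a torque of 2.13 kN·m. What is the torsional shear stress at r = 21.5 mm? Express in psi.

11700 psi

J = π(d_o⁴ − d_i⁴)/32 = π(0.0544⁴ − 0.0416⁴)/32 = 5.658×10^-7 m⁴.
Shear stress varies linearly with radius: τ = T·r/J = 2130 × 0.0215 / 5.658×10^-7 = 8.094×10^7 Pa.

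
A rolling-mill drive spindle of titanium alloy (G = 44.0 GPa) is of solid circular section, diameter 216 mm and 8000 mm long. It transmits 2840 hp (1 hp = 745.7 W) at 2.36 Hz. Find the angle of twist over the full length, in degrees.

ω = 2π·2.36 = 14.83 rad/s, so T = P/ω = 2840×745.7 / 14.83 = 142800 N·m.
J = πd⁴/32 = π(0.216)⁴/32 = 2.137×10^-4 m⁴.
θ = T·L/(G·J) = 142800 × 8.00 / (44.0×10⁹ × 2.137×10^-4) = 0.1215 rad.

6.96°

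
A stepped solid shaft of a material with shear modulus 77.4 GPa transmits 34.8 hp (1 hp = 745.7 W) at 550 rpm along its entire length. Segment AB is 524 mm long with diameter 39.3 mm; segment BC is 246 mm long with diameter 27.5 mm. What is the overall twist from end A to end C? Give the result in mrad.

ω = 2π·550/60 = 57.60 rad/s, so T = P/ω = 34.8×745.7 / 57.60 = 450.6 N·m.
J_AB = π(0.0393)⁴/32 = 2.34×10^-7 m⁴; J_BC = π(0.0275)⁴/32 = 5.61×10^-8 m⁴.
θ = (T/G)·Σ L_i/J_i = (450.6/77.4×10⁹)·(0.524/2.34×10^-7 + 0.246/5.61×10^-8) = 0.03853 rad.

38.5 mrad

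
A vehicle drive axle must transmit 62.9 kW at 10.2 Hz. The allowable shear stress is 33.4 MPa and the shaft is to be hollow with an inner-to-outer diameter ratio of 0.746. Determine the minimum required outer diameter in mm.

ω = 2π·10.2 = 64.09 rad/s, so T = P/ω = 62.9×10³ / 64.09 = 981.5 N·m.
For a hollow shaft with d_i/d_o = 0.746: τ_max = 16T/(π d_o³ (1−k⁴)), so d_o = [16T/(π τ_allow (1−k⁴))]^(1/3) = [16·981.5/(π·3.34×10^7·0.6903)]^(1/3) = 0.06007 m.

60.1 mm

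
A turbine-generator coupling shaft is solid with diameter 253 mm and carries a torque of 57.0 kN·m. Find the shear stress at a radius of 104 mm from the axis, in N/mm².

14.7 N/mm²

J = πd⁴/32 = π(0.253)⁴/32 = 4.022×10^-4 m⁴.
Shear stress varies linearly with radius: τ = T·r/J = 57000 × 0.104 / 4.022×10^-4 = 1.474×10^7 Pa.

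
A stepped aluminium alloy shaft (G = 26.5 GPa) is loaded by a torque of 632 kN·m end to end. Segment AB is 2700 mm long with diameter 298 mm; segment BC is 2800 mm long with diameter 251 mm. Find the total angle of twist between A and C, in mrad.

255 mrad

J_AB = π(0.298)⁴/32 = 7.74×10^-4 m⁴; J_BC = π(0.251)⁴/32 = 3.90×10^-4 m⁴.
θ = (T/G)·Σ L_i/J_i = (632000/26.5×10⁹)·(2.70/7.74×10^-4 + 2.80/3.90×10^-4) = 0.2545 rad.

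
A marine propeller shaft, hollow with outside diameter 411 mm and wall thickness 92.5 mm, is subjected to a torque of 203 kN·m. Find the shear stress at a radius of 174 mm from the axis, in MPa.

J = π(d_o⁴ − d_i⁴)/32 = π(0.411⁴ − 0.226⁴)/32 = 2.545×10^-3 m⁴.
Shear stress varies linearly with radius: τ = T·r/J = 203000 × 0.174 / 2.545×10^-3 = 1.388×10^7 Pa.

13.9 MPa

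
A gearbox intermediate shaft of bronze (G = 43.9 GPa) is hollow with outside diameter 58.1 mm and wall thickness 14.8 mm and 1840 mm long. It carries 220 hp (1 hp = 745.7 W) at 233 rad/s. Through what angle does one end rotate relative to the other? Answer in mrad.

ω = 233 rad/s, so T = P/ω = 220×745.7 / 233.0 = 704.1 N·m.
J = π(d_o⁴ − d_i⁴)/32 = π(0.0581⁴ − 0.0285⁴)/32 = 1.054×10^-6 m⁴.
θ = T·L/(G·J) = 704.1 × 1.84 / (43.9×10⁹ × 1.054×10^-6) = 0.02800 rad.

28.0 mrad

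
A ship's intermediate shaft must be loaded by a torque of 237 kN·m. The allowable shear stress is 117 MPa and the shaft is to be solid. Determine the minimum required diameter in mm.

For a solid shaft τ_max = 16T/(πd³), so d = (16T/(π τ_allow))^(1/3) = (16·237000/(π·1.17×10^8))^(1/3) = 0.2177 m.

218 mm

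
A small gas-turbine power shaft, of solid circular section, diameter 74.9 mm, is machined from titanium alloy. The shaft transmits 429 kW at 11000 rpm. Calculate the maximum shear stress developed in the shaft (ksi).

ω = 2π·11000/60 = 1152 rad/s, so T = P/ω = 429×10³ / 1152 = 372.4 N·m.
J = πd⁴/32 = π(0.0749)⁴/32 = 3.090×10^-6 m⁴.
τ_max = T·r/J = 372.4 × 0.0375 / 3.090×10^-6 = 4.514×10^6 Pa.

0.655 ksi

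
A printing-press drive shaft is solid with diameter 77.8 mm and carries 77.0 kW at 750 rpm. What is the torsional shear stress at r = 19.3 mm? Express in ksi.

0.763 ksi

ω = 2π·750/60 = 78.54 rad/s, so T = P/ω = 77.0×10³ / 78.54 = 980.4 N·m.
J = πd⁴/32 = π(0.0778)⁴/32 = 3.597×10^-6 m⁴.
Shear stress varies linearly with radius: τ = T·r/J = 980.4 × 0.0193 / 3.597×10^-6 = 5.261×10^6 Pa.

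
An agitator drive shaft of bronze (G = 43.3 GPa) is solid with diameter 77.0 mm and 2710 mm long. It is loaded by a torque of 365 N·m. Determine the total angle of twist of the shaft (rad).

J = πd⁴/32 = π(0.0770)⁴/32 = 3.451×10^-6 m⁴.
θ = T·L/(G·J) = 365.0 × 2.71 / (43.3×10⁹ × 3.451×10^-6) = 6.619×10^-3 rad.

0.00662 rad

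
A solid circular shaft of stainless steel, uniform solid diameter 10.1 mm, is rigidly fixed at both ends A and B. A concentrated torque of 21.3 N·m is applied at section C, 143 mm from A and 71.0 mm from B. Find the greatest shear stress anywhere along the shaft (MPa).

70.4 MPa

With uniform GJ and both ends fixed, compatibility θ_AC = θ_CB gives T_A·a = T_B·b, together with T_A + T_B = T₀.
T_A = T₀·b/(a+b) = 21.30·71.0/214.0 = 7.067 N·m; T_B = 14.23 N·m.
τ in each portion: τ_AC = 3.49×10^7 Pa, τ_CB = 7.04×10^7 Pa; maximum is in CB.
τ_max = T_CB·r/J = 14.23·0.00505/1.02×10^-9 = 7.036×10^7 Pa.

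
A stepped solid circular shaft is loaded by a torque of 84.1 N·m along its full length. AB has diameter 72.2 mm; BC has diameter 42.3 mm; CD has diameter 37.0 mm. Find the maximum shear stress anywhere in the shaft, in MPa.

Under the same torque, τ_max = 16T/(πd³) is largest where d is smallest — segment CD (d = 37.0 mm).
τ_max = 16·84.10/(π·(0.0370)³) = 8.456×10^6 Pa.

8.46 MPa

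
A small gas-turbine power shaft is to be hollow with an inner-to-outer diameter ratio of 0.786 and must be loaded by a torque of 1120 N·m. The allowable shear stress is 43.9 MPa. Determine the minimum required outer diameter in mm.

59.5 mm

For a hollow shaft with d_i/d_o = 0.786: τ_max = 16T/(π d_o³ (1−k⁴)), so d_o = [16T/(π τ_allow (1−k⁴))]^(1/3) = [16·1120/(π·4.39×10^7·0.6183)]^(1/3) = 0.05945 m.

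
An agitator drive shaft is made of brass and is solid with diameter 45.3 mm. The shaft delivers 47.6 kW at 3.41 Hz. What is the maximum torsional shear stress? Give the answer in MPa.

122 MPa

ω = 2π·3.41 = 21.43 rad/s, so T = P/ω = 47.6×10³ / 21.43 = 2222 N·m.
J = πd⁴/32 = π(0.0453)⁴/32 = 4.134×10^-7 m⁴.
τ_max = T·r/J = 2222 × 0.0226 / 4.134×10^-7 = 1.217×10^8 Pa.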